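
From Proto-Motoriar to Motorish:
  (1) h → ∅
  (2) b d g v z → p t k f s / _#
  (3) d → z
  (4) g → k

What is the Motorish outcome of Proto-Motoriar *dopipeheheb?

zopipeeep

Motorish: start from *dopipeheheb.
  rule 1 (h-loss): dopipeheheb → dopipeeeb
  rule 2 (final devoicing): dopipeeeb → dopipeeep
  rule 3 (unconditioned shift): dopipeeep → zopipeeep
  rule 4: no change — zopipeeep
  ⇒ Motorish zopipeeep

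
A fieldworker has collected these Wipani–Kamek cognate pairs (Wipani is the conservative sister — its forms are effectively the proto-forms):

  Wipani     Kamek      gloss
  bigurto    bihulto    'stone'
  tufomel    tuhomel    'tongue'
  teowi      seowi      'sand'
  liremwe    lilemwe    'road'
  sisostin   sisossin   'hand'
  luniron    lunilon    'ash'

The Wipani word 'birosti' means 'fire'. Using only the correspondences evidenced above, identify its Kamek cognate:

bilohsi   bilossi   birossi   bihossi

bilossi

luniron ~ lunilon — Wipani r corresponds to Kamek l between vowels (before a back vowel).
sisostin ~ sisossin — Wipani t corresponds to Kamek s after a consonant, before a front vowel.
Applying these to Wipani 'birosti':
  birosti → bilosti   (r→l between vowels (before a back vowel))
  bilosti → bilossi   (t→s after a consonant, before a front vowel)
So the Kamek cognate is 'bilossi'.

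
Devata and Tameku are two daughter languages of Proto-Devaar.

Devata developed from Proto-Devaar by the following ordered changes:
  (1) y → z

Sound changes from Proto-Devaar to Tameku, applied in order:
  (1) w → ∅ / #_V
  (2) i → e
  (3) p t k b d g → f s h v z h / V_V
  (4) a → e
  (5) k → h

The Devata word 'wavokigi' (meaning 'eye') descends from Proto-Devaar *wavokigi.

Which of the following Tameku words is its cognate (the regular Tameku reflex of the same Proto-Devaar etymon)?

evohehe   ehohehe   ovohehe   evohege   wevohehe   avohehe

evohehe

Tameku: start from *wavokigi.
  rule 1 (glide loss): wavokigi → avokigi
  rule 2 (vowel merger): avokigi → avokege
  rule 3 (intervocalic lenition): avokege → avohehe
  rule 4 (vowel merger): avohehe → evohehe
  rule 5: no change — evohehe
  ⇒ Tameku evohehe
Among the options, 'evohehe' alone shows every Tameku change applied in order.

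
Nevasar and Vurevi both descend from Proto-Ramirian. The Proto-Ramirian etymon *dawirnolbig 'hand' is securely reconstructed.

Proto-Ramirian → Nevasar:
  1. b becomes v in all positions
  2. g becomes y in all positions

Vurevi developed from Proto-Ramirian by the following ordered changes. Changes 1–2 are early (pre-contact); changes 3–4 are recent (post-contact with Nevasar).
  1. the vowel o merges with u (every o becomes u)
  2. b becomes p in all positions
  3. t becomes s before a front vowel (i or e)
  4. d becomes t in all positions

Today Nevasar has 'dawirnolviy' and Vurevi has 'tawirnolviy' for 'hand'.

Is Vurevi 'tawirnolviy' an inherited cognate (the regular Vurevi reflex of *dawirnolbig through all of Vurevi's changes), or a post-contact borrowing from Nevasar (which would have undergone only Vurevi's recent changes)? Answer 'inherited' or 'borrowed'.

borrowed

If inherited, *dawirnolbig would pass through all of Vurevi's changes:
Vurevi: *dawirnolbig > dawirnulbig > dawirnulpig > tawirnulpig  (by vowel merger, unconditioned shift, unconditioned shift)
If borrowed from Nevasar 'dawirnolviy' after the early changes, it would undergo only the recent ones:
  rule 3 (palatalisation): no change (dawirnolviy)
  rule 4 (unconditioned shift): dawirnolviy → tawirnolviy
  ⇒ as a loan: tawirnolviy
Vurevi 'tawirnolviy' matches the loan outcome 'tawirnolviy', not the inherited 'tawirnulpig' — it skipped the early Vurevi changes, so it was borrowed from Nevasar.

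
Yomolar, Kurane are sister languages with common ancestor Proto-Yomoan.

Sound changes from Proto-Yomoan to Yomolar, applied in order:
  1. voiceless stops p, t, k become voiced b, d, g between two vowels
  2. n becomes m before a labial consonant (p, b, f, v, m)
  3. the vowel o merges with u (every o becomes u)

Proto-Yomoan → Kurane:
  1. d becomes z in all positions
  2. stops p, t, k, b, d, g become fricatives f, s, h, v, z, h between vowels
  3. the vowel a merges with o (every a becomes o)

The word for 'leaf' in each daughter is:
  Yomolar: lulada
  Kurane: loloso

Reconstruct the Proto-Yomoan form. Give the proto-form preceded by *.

Position 6: Yomolar has a, Kurane has o. Yomolar preserves a here (none of its changes turn any other segment into a), so the proto-segment is *a.
Position 2: Yomolar has u, Kurane has o. Taking the neighbouring segments as reconstructed: Yomolar u could go back to *o or *u; Kurane o could go back to *a or *o — the one source consistent with every daughter is *o.
Verify the candidate proto-form against each daughter:
Yomolar: start from *lolata.
  rule 1 (intervocalic voicing): lolata → lolada
  rule 2: no change — lolada
  rule 3 (vowel merger): lolada → lulada
  ⇒ Yomolar lulada
Kurane: *lolata > lolasa > loloso  (by intervocalic lenition, vowel merger)
*lolata is the unique common source.

*lolata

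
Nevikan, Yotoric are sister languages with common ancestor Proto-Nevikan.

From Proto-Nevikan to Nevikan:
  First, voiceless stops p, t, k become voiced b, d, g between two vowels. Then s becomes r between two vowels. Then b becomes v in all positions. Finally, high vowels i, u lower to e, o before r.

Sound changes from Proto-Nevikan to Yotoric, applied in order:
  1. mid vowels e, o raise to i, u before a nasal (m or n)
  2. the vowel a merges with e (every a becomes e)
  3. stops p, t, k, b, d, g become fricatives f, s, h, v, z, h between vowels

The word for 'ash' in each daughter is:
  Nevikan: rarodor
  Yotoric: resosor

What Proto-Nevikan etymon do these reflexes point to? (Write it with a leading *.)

*rasotor

Position 5: Nevikan has d, Yotoric has s. Taking the neighbouring segments as reconstructed: Nevikan d could go back to *t or *d; Yotoric s could go back to *t or *s — the one source consistent with every daughter is *t.
Position 3: Nevikan has r, Yotoric has s. Taking the neighbouring segments as reconstructed: Nevikan r could go back to *s or *r; Yotoric s could go back to *t or *s — the one source consistent with every daughter is *s.
Continuing position by position gives *rasotor; check it forward:
Nevikan: start from *rasotor.
  rule 1 (intervocalic voicing): rasotor → rasodor
  rule 2 (rhotacism): rasodor → rarodor
  rule 3: no change — rarodor
  rule 4: no change — rarodor
  ⇒ Nevikan rarodor
Yotoric: *rasotor > resotor > resosor  (by vowel merger, intervocalic lenition)
No other proto-form is consistent with every reflex, so the reconstruction is *rasotor.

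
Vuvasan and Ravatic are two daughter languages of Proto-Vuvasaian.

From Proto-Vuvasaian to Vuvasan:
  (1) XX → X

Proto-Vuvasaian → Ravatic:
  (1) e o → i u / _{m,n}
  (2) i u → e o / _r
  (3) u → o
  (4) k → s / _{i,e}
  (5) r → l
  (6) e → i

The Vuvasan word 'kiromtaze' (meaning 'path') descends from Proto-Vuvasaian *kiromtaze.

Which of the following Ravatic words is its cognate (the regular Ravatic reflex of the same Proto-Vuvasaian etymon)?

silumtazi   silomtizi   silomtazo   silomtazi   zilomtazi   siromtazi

silomtazi

Ravatic: *kiromtaze
  kiromtaze → kirumtaze   [pre-nasal raising]
  kirumtaze → kerumtaze   [pre-rhotic lowering]
  kerumtaze → keromtaze   [vowel merger]
  keromtaze → seromtaze   [palatalisation]
  seromtaze → selomtaze   [unconditioned shift]
  selomtaze → silomtazi   [vowel merger]
  giving Ravatic silomtazi.
The other candidates each miss or misapply at least one Ravatic change.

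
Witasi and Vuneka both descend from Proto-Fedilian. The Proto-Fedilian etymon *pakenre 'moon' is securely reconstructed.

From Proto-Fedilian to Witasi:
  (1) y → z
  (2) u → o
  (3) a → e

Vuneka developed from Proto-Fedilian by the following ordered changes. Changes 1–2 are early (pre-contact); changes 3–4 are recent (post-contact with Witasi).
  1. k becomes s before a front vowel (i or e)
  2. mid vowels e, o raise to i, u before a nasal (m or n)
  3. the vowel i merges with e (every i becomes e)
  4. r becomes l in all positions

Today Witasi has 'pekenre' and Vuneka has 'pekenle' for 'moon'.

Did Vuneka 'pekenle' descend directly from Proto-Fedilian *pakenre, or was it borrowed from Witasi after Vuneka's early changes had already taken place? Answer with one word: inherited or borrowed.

If inherited, *pakenre would pass through all of Vuneka's changes:
Vuneka: *pakenre > pasenre > pasinre > pasenre > pasenle  (by palatalisation, pre-nasal raising, vowel merger, unconditioned shift)
If borrowed from Witasi 'pekenre' after the early changes, it would undergo only the recent ones:
  rule 3 (vowel merger): no change (pekenre)
  rule 4 (unconditioned shift): pekenre → pekenle
  ⇒ as a loan: pekenle
Vuneka 'pekenle' matches the loan outcome 'pekenle', not the inherited 'pasenle' — it skipped the early Vuneka changes, so it was borrowed from Witasi.

borrowed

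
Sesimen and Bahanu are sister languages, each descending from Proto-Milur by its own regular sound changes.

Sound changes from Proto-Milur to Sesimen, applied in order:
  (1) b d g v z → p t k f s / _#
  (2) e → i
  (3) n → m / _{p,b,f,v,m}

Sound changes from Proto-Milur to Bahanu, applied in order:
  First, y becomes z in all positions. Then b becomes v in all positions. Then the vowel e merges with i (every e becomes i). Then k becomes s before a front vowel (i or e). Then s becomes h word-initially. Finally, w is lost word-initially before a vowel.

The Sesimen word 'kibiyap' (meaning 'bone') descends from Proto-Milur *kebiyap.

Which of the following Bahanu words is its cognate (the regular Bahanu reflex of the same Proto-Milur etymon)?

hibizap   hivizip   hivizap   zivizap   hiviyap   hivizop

Bahanu: *kebiyap > kebizap > kevizap > kivizap > sivizap > hivizap  (by unconditioned shift, unconditioned shift, vowel merger, palatalisation, debuccalisation)
Only 'hivizap' matches the regular Bahanu development of *kebiyap.

hivizap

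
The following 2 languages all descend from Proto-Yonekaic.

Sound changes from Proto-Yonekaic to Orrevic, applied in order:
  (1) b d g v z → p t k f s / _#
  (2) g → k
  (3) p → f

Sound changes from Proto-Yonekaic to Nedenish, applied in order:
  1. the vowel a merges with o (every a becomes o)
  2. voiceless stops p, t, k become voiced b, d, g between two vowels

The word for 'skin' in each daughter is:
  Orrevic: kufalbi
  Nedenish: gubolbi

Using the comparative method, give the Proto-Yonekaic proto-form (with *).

*gupalbi

Position 1: Orrevic has k, Nedenish has g. Taking the neighbouring segments as reconstructed: Orrevic k could go back to *k or *g; Nedenish g can only go back to *g — the one source consistent with every daughter is *g.
Position 3: Orrevic has f, Nedenish has b. Taking the neighbouring segments as reconstructed: Orrevic f could go back to *p or *f; Nedenish b could go back to *p or *b — the one source consistent with every daughter is *p.
Continuing position by position gives *gupalbi; check it forward:
Orrevic: start from *gupalbi.
  rule 1: no change — gupalbi
  rule 2 (unconditioned shift): gupalbi → kupalbi
  rule 3 (unconditioned shift): kupalbi → kufalbi
  ⇒ Orrevic kufalbi
Nedenish: *gupalbi > gupolbi > gubolbi  (by vowel merger, intervocalic voicing)
No other proto-form is consistent with every reflex, so the reconstruction is *gupalbi.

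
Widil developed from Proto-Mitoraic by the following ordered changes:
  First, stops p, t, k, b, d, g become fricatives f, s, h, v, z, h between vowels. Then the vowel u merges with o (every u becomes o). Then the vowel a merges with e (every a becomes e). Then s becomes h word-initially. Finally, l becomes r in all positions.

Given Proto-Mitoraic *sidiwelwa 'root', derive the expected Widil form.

hiziwerwe

Widil: *sidiwelwa
  sidiwelwa → siziwelwa   [intervocalic lenition]
  siziwelwa (rule 2 does not apply)
  siziwelwa → siziwelwe   [vowel merger]
  siziwelwe → hiziwelwe   [debuccalisation]
  hiziwelwe → hiziwerwe   [unconditioned shift]
  giving Widil hiziwerwe.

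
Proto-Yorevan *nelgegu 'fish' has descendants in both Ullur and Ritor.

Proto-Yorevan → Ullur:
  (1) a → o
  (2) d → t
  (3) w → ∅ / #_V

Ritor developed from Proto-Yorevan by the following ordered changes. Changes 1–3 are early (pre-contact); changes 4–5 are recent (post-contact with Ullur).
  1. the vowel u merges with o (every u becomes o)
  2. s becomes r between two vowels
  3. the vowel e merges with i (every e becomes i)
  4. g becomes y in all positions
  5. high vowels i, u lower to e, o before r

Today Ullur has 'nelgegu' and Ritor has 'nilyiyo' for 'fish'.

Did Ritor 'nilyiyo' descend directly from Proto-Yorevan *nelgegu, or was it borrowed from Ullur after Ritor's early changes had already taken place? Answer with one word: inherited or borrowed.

If inherited, *nelgegu would pass through all of Ritor's changes:
Ritor: start from *nelgegu.
  rule 1 (vowel merger): nelgegu → nelgego
  rule 2: no change — nelgego
  rule 3 (vowel merger): nelgego → nilgigo
  rule 4 (unconditioned shift): nilgigo → nilyiyo
  rule 5: no change — nilyiyo
  ⇒ Ritor nilyiyo
If borrowed from Ullur 'nelgegu' after the early changes, it would undergo only the recent ones:
  rule 4 (unconditioned shift): nelgegu → nelyeyu
  rule 5 (pre-rhotic lowering): no change (nelyeyu)
  ⇒ as a loan: nelyeyu
Ritor 'nilyiyo' matches the inherited outcome exactly, so it is an inherited cognate, not a loan.

inherited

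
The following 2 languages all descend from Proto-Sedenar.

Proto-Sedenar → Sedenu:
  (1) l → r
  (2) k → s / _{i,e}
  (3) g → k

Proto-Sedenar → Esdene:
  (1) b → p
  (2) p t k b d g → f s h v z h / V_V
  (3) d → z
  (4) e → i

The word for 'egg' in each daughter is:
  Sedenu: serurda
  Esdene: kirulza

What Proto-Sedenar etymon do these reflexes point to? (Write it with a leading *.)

Position 1: Sedenu has s, Esdene has k. Esdene preserves k here (none of its changes turn any other segment into k), so the proto-segment is *k.
Position 2: Sedenu has e, Esdene has i. Sedenu preserves e here (none of its changes turn any other segment into e), so the proto-segment is *e.
Continuing position by position gives *kerulda; check it forward:
Sedenu: start from *kerulda.
  rule 1 (unconditioned shift): kerulda → kerurda
  rule 2 (palatalisation): kerurda → serurda
  rule 3: no change — serurda
  ⇒ Sedenu serurda
Esdene: start from *kerulda.
  rule 1: no change — kerulda
  rule 2: no change — kerulda
  rule 3 (unconditioned shift): kerulda → kerulza
  rule 4 (vowel merger): kerulza → kirulza
  ⇒ Esdene kirulza
Only *kerulda yields all of Sedenu serurda, Esdene kirulza.

*kerulda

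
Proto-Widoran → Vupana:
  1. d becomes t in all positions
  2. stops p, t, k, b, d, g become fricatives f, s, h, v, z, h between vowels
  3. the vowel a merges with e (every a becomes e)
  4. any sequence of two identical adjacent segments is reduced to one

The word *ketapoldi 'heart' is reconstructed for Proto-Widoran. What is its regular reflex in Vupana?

Vupana: start from *ketapoldi.
  rule 1 (unconditioned shift): ketapoldi → ketapolti
  rule 2 (intervocalic lenition): ketapolti → kesafolti
  rule 3 (vowel merger): kesafolti → kesefolti
  rule 4: no change — kesefolti
  ⇒ Vupana kesefolti

kesefolti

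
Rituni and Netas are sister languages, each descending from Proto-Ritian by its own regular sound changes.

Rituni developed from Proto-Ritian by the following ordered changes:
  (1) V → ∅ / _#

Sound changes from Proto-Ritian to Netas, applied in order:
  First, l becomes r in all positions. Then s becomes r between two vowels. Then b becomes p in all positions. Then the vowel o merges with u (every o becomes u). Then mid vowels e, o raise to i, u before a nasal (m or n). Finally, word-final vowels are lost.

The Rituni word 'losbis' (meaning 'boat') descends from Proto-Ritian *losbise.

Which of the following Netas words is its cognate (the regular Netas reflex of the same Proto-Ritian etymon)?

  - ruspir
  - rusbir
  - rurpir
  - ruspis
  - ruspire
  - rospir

ruspir

Netas: *losbise > rosbise > rosbire > rospire > ruspire > ruspir  (by unconditioned shift, rhotacism, unconditioned shift, vowel merger, apocope)
The other candidates each miss or misapply at least one Netas change.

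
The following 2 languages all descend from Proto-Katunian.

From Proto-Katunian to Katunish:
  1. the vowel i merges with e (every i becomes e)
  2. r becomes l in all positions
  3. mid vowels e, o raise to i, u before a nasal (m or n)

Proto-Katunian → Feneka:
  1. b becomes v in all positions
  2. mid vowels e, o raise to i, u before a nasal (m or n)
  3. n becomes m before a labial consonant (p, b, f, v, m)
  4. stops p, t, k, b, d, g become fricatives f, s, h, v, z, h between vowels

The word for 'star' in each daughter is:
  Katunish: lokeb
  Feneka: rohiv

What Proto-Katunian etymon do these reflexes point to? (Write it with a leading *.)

*rokib

Position 1: Katunish has l, Feneka has r. Feneka preserves r here (none of its changes turn any other segment into r), so the proto-segment is *r.
Position 3: Katunish has k, Feneka has h. Katunish preserves k here (none of its changes turn any other segment into k), so the proto-segment is *k.
Position 5: Katunish has b, Feneka has v. Katunish preserves b here (none of its changes turn any other segment into b), so the proto-segment is *b.
Verify the candidate proto-form against each daughter:
Katunish: start from *rokib.
  rule 1 (vowel merger): rokib → rokeb
  rule 2 (unconditioned shift): rokeb → lokeb
  rule 3: no change — lokeb
  ⇒ Katunish lokeb
Feneka: *rokib > rokiv > rohiv  (by unconditioned shift, intervocalic lenition)
No other proto-form is consistent with every reflex, so the reconstruction is *rokib.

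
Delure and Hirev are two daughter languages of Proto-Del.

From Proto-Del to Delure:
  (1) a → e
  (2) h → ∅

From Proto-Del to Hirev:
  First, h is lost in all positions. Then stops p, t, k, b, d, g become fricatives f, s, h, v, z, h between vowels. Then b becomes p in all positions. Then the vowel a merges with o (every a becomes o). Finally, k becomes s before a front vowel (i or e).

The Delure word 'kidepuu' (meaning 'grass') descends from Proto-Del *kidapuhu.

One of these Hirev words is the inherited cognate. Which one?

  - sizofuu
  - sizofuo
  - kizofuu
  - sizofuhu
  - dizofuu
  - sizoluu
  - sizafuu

sizofuu

Hirev: start from *kidapuhu.
  rule 1 (h-loss): kidapuhu → kidapuu
  rule 2 (intervocalic lenition): kidapuu → kizafuu
  rule 3: no change — kizafuu
  rule 4 (vowel merger): kizafuu → kizofuu
  rule 5 (palatalisation): kizofuu → sizofuu
  ⇒ Hirev sizofuu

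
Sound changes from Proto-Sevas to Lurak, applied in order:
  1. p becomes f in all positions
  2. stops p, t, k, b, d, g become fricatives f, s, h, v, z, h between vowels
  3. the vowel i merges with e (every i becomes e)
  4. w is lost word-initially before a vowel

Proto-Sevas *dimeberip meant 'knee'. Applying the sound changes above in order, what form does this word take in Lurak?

demeveref

Lurak: start from *dimeberip.
  rule 1 (unconditioned shift): dimeberip → dimeberif
  rule 2 (intervocalic lenition): dimeberif → dimeverif
  rule 3 (vowel merger): dimeverif → demeveref
  rule 4: no change — demeveref
  ⇒ Lurak demeveref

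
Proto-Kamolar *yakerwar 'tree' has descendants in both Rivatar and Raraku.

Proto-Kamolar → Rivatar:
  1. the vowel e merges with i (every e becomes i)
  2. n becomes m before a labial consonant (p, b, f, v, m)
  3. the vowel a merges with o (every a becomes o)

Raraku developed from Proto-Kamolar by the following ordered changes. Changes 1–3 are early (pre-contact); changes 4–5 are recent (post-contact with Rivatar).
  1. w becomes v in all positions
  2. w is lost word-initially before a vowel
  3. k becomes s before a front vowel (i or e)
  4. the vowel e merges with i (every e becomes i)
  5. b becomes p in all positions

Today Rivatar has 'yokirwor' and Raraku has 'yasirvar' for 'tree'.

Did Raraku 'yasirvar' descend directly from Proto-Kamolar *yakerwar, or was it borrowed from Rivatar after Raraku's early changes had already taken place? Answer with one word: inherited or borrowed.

inherited

If inherited, *yakerwar would pass through all of Raraku's changes:
Raraku: start from *yakerwar.
  rule 1 (unconditioned shift): yakerwar → yakervar
  rule 2: no change — yakervar
  rule 3 (palatalisation): yakervar → yaservar
  rule 4 (vowel merger): yaservar → yasirvar
  rule 5: no change — yasirvar
  ⇒ Raraku yasirvar
If borrowed from Rivatar 'yokirwor' after the early changes, it would undergo only the recent ones:
  rule 4 (vowel merger): no change (yokirwor)
  rule 5 (unconditioned shift): no change (yokirwor)
  ⇒ as a loan: yokirwor
Raraku 'yasirvar' matches the inherited outcome exactly, so it is an inherited cognate, not a loan.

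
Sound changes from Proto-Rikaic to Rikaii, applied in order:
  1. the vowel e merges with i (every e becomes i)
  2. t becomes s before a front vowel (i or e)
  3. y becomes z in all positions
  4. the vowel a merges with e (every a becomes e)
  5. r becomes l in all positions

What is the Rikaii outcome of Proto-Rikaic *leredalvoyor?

lilidelvozol

Rikaii: start from *leredalvoyor.
  rule 1 (vowel merger): leredalvoyor → liridalvoyor
  rule 2: no change — liridalvoyor
  rule 3 (unconditioned shift): liridalvoyor → liridalvozor
  rule 4 (vowel merger): liridalvozor → liridelvozor
  rule 5 (unconditioned shift): liridelvozor → lilidelvozol
  ⇒ Rikaii lilidelvozol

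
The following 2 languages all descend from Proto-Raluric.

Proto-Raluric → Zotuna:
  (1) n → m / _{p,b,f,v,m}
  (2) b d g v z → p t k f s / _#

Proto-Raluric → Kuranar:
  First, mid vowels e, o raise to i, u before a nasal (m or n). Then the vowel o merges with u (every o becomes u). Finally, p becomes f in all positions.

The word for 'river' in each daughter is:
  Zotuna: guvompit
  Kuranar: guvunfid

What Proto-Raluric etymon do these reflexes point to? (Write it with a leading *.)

Position 8: Zotuna has t, Kuranar has d. Kuranar preserves d here (none of its changes turn any other segment into d), so the proto-segment is *d.
Position 6: Zotuna has p, Kuranar has f. Taking the neighbouring segments as reconstructed: Zotuna p can only go back to *p; Kuranar f could go back to *p or *f — the one source consistent with every daughter is *p.
This points to *guvonpid. Verify forward in each daughter:
Zotuna: *guvonpid
  guvonpid → guvompid   [nasal place assimilation]
  guvompid → guvompit   [final devoicing]
  giving Zotuna guvompit.
Kuranar: start from *guvonpid.
  rule 1 (pre-nasal raising): guvonpid → guvunpid
  rule 2: no change — guvunpid
  rule 3 (unconditioned shift): guvunpid → guvunfid
  ⇒ Kuranar guvunfid
Only *guvonpid yields all of Zotuna guvompit, Kuranar guvunfid.

*guvonpid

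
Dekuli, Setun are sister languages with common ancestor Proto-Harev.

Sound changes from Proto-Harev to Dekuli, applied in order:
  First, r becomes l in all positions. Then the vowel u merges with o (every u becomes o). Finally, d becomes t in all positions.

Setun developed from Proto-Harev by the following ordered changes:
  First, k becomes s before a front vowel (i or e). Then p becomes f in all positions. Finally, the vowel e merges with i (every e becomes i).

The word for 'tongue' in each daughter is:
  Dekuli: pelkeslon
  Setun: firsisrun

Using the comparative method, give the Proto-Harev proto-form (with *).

Position 7: Dekuli has l, Setun has r. Setun preserves r here (none of its changes turn any other segment into r), so the proto-segment is *r.
Position 3: Dekuli has l, Setun has r. Setun preserves r here (none of its changes turn any other segment into r), so the proto-segment is *r.
This points to *perkesrun. Verify forward in each daughter:
Dekuli: *perkesrun
  perkesrun → pelkeslun   [unconditioned shift]
  pelkeslun → pelkeslon   [vowel merger]
  pelkeslon (rule 3 does not apply)
  giving Dekuli pelkeslon.
Setun: start from *perkesrun.
  rule 1 (palatalisation): perkesrun → persesrun
  rule 2 (unconditioned shift): persesrun → fersesrun
  rule 3 (vowel merger): fersesrun → firsisrun
  ⇒ Setun firsisrun
Only *perkesrun yields all of Dekuli pelkeslon, Setun firsisrun.

*perkesrun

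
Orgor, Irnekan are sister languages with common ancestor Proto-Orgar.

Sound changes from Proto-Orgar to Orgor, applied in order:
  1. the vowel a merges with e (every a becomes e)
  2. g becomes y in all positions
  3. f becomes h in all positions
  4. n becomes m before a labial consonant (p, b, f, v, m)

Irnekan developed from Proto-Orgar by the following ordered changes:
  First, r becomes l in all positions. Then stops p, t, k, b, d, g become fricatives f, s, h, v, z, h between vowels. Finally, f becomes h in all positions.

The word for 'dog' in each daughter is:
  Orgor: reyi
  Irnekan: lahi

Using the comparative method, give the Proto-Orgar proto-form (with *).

Position 1: Orgor has r, Irnekan has l. Orgor preserves r here (none of its changes turn any other segment into r), so the proto-segment is *r.
Position 3: Orgor has y, Irnekan has h. Taking the neighbouring segments as reconstructed: Orgor y could go back to *g or *y; Irnekan h could go back to *p or *k or *g or *f or *h — the one source consistent with every daughter is *g.
Verify the candidate proto-form against each daughter:
Orgor: *ragi
  ragi → regi   [vowel merger]
  regi → reyi   [unconditioned shift]
  reyi (rule 3 does not apply)
  reyi (rule 4 does not apply)
  giving Orgor reyi.
Irnekan: *ragi > lagi > lahi  (by unconditioned shift, intervocalic lenition)
No other proto-form is consistent with every reflex, so the reconstruction is *ragi.

*ragi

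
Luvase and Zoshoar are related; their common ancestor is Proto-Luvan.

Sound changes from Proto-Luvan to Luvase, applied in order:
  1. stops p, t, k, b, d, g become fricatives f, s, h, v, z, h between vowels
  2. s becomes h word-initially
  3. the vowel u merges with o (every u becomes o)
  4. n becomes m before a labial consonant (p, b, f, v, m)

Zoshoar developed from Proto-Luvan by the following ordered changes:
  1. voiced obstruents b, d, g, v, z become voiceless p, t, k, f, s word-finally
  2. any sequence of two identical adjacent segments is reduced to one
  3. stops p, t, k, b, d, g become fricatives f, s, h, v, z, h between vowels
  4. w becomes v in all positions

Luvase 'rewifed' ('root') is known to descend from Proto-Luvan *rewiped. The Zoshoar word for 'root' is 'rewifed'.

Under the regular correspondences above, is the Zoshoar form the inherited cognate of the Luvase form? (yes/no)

no

Derive the expected Zoshoar reflex of *rewiped:
Zoshoar: *rewiped > rewipet > rewifet > revifet  (by final devoicing, intervocalic lenition, unconditioned shift)
The regular Zoshoar reflex would be 'revifet', but the attested form is 'rewifed'. The correspondence is irregular, so they are not cognates (the Zoshoar form has a different source).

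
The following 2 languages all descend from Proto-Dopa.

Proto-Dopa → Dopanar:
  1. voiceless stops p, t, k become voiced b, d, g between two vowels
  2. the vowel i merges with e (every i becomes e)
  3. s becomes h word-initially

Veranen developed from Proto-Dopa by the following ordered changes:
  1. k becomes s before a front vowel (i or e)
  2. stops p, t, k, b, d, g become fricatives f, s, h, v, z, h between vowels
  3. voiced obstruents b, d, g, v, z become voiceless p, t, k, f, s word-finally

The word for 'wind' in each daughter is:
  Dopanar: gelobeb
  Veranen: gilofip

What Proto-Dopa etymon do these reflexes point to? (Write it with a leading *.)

Position 2: Dopanar has e, Veranen has i. Veranen preserves i here (none of its changes turn any other segment into i), so the proto-segment is *i.
Position 6: Dopanar has e, Veranen has i. Veranen preserves i here (none of its changes turn any other segment into i), so the proto-segment is *i.
Position 5: Dopanar has b, Veranen has f. Taking the neighbouring segments as reconstructed: Dopanar b could go back to *p or *b; Veranen f could go back to *p or *f — the one source consistent with every daughter is *p.
Verify the candidate proto-form against each daughter:
Dopanar: *gilopib > gilobib > gelobeb  (by intervocalic voicing, vowel merger)
Veranen: *gilopib > gilofib > gilofip  (by intervocalic lenition, final devoicing)
Only *gilopib yields all of Dopanar gelobeb, Veranen gilofip.

*gilopib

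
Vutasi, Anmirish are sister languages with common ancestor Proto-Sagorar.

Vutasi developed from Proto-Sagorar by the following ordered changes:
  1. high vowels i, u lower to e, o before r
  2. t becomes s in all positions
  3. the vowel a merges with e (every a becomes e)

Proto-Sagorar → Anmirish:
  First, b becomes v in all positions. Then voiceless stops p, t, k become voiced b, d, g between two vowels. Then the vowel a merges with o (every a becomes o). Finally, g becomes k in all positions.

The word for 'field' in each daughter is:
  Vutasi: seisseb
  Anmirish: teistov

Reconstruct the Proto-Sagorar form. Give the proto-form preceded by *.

Position 6: Vutasi has e, Anmirish has o. Taking the neighbouring segments as reconstructed: Vutasi e could go back to *a or *e; Anmirish o could go back to *a or *o — the one source consistent with every daughter is *a.
Position 7: Vutasi has b, Anmirish has v. Vutasi preserves b here (none of its changes turn any other segment into b), so the proto-segment is *b.
Continuing position by position gives *teistab; check it forward:
Vutasi: *teistab > seissab > seisseb  (by unconditioned shift, vowel merger)
Anmirish: *teistab > teistav > teistov  (by unconditioned shift, vowel merger)
*teistab is the unique common source.

*teistab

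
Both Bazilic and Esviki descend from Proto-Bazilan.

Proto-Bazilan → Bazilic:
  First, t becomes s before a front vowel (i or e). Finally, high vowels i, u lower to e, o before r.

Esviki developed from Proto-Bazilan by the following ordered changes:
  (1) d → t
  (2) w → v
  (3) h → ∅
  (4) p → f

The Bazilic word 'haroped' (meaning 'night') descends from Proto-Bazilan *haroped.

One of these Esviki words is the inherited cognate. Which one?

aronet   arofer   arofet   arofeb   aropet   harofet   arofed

Esviki: *haroped > haropet > aropet > arofet  (by unconditioned shift, h-loss, unconditioned shift)
Only 'arofet' matches the regular Esviki development of *haroped.

arofet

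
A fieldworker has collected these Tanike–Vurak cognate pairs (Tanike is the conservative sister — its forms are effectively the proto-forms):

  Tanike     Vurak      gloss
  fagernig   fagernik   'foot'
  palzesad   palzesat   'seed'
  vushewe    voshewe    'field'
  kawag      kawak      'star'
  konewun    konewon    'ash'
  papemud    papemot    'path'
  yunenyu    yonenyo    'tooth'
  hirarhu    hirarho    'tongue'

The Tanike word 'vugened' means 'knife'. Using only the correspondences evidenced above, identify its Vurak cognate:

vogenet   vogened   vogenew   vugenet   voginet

vushewe ~ voshewe, papemud ~ papemot — Tanike u corresponds to Vurak o after a consonant, before a consonant other than r, m, n, p, b, f, v.
palzesad ~ palzesat, papemud ~ papemot — Tanike d corresponds to Vurak t word-finally.
Applying these to Tanike 'vugened':
  vugened → vogened   (u→o after a consonant, before a consonant other than r, m, n, p, b, f, v)
  vogened → vogenet   (d→t word-finally)
So the Vurak cognate is 'vogenet'.

vogenet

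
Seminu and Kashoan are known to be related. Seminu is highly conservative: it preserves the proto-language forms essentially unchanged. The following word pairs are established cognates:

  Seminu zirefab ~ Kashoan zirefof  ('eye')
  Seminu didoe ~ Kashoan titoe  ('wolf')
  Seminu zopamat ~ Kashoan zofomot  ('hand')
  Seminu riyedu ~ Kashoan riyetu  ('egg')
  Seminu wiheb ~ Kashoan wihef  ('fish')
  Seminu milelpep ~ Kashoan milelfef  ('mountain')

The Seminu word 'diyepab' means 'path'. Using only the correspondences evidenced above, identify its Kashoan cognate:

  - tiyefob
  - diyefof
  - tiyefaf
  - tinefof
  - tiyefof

didoe ~ titoe — Seminu d corresponds to Kashoan t word-initially before a front vowel.
zopamat ~ zofomot — Seminu p corresponds to Kashoan f between vowels (before a back vowel).
zirefab ~ zirefof — Seminu a corresponds to Kashoan o after a consonant, before a labial obstruent.
zirefab ~ zirefof, wiheb ~ wihef — Seminu b corresponds to Kashoan f word-finally.
Applying these to Seminu 'diyepab':
  diyepab → tiyepab   (d→t word-initially before a front vowel)
  tiyepab → tiyefab   (p→f between vowels (before a back vowel))
  tiyefab → tiyefob   (a→o after a consonant, before a labial obstruent)
  tiyefob → tiyefof   (b→f word-finally)
So the Kashoan cognate is 'tiyefof'.

tiyefof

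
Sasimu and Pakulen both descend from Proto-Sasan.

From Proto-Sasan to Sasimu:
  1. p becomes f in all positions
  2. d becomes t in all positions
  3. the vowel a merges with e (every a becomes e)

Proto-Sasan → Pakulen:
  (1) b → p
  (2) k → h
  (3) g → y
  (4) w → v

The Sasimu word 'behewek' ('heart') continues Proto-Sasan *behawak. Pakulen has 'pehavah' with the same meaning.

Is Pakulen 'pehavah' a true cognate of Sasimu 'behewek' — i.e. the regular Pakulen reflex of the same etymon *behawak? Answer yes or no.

yes

Derive the expected Pakulen reflex of *behawak:
Pakulen: *behawak
  behawak → pehawak   [unconditioned shift]
  pehawak → pehawah   [unconditioned shift]
  pehawah (rule 3 does not apply)
  pehawah → pehavah   [unconditioned shift]
  giving Pakulen pehavah.
Pakulen 'pehavah' matches the regular reflex exactly, so the pair is cognate.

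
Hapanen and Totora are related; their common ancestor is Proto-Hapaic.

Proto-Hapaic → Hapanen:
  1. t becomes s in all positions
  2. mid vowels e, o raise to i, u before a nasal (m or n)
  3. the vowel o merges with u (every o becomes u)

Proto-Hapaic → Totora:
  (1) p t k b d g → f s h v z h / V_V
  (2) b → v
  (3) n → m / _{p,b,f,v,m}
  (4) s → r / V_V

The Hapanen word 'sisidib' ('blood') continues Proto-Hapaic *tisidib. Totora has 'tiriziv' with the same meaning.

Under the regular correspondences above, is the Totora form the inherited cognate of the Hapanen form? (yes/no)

Derive the expected Totora reflex of *tisidib:
Totora: start from *tisidib.
  rule 1 (intervocalic lenition): tisidib → tisizib
  rule 2 (unconditioned shift): tisizib → tisiziv
  rule 3: no change — tisiziv
  rule 4 (rhotacism): tisiziv → tiriziv
  ⇒ Totora tiriziv
Totora 'tiriziv' matches the regular reflex exactly, so the pair is cognate.

yes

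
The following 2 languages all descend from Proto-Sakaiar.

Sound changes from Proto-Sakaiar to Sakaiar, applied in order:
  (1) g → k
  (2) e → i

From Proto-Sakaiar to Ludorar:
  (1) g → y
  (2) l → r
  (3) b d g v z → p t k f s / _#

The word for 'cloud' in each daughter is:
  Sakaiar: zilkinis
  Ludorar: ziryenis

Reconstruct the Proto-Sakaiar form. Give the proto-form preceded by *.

Position 3: Sakaiar has l, Ludorar has r. Sakaiar preserves l here (none of its changes turn any other segment into l), so the proto-segment is *l.
Position 4: Sakaiar has k, Ludorar has y. Taking the neighbouring segments as reconstructed: Sakaiar k could go back to *k or *g; Ludorar y could go back to *g or *y — the one source consistent with every daughter is *g.
Position 5: Sakaiar has i, Ludorar has e. Ludorar preserves e here (none of its changes turn any other segment into e), so the proto-segment is *e.
Continuing position by position gives *zilgenis; check it forward:
Sakaiar: *zilgenis > zilkenis > zilkinis  (by unconditioned shift, vowel merger)
Ludorar: *zilgenis
  zilgenis → zilyenis   [unconditioned shift]
  zilyenis → ziryenis   [unconditioned shift]
  ziryenis (rule 3 does not apply)
  giving Ludorar ziryenis.
Only *zilgenis yields all of Sakaiar zilkinis, Ludorar ziryenis.

*zilgenis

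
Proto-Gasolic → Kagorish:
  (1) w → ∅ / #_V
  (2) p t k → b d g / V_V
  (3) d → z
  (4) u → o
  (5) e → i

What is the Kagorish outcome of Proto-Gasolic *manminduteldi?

Kagorish: *manminduteldi
  manminduteldi (rule 1 does not apply)
  manminduteldi → manmindudeldi   [intervocalic voicing]
  manmindudeldi → manminzuzelzi   [unconditioned shift]
  manminzuzelzi → manminzozelzi   [vowel merger]
  manminzozelzi → manminzozilzi   [vowel merger]
  giving Kagorish manminzozilzi.

manminzozilzi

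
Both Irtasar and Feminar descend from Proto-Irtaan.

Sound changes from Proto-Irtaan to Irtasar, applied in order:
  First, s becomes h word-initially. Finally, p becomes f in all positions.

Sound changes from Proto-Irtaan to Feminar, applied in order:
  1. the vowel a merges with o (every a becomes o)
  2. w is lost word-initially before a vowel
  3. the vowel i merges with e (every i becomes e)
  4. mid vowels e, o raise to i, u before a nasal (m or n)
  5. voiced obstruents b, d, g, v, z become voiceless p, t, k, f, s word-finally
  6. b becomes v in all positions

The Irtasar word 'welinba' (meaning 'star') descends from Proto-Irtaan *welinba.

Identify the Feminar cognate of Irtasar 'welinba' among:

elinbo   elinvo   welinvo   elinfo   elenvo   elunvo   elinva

elinvo

Feminar: *welinba > welinbo > elinbo > elenbo > elinbo > elinvo  (by vowel merger, glide loss, vowel merger, pre-nasal raising, unconditioned shift)
The other candidates each miss or misapply at least one Feminar change.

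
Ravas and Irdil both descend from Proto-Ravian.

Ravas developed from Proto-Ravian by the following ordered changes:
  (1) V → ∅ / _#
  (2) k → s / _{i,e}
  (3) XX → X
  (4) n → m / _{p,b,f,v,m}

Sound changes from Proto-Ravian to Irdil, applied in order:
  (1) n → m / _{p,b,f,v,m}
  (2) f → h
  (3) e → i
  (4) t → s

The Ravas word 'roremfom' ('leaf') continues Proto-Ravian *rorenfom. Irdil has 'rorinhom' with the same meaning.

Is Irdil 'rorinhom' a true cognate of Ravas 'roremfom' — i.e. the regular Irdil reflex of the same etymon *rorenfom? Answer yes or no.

no

Derive the expected Irdil reflex of *rorenfom:
Irdil: *rorenfom > roremfom > roremhom > rorimhom  (by nasal place assimilation, unconditioned shift, vowel merger)
The regular Irdil reflex would be 'rorimhom', but the attested form is 'rorinhom'. The correspondence is irregular, so they are not cognates (the Irdil form has a different source).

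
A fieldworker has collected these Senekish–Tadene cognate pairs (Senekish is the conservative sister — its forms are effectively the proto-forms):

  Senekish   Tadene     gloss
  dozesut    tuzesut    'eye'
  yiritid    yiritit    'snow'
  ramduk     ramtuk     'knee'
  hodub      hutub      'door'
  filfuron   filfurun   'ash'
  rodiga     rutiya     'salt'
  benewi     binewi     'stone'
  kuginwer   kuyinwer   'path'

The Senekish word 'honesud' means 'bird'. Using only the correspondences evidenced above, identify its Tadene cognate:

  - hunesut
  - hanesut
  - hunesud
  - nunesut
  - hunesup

filfuron ~ filfurun — Senekish o corresponds to Tadene u after a consonant, before a nasal.
yiritid ~ yiritit — Senekish d corresponds to Tadene t word-finally.
Applying these to Senekish 'honesud':
  honesud → hunesud   (o→u after a consonant, before a nasal)
  hunesud → hunesut   (d→t word-finally)
So the Tadene cognate is 'hunesut'.

hunesut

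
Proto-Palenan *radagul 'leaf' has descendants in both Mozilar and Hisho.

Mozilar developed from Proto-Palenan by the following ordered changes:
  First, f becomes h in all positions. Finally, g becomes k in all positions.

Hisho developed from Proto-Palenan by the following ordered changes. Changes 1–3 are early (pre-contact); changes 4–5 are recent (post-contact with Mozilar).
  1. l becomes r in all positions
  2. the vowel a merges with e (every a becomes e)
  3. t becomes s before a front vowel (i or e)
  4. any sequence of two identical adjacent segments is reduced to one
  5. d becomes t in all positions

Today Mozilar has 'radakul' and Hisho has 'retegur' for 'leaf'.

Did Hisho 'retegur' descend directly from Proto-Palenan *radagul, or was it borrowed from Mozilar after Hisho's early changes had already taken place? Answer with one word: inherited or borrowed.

inherited

If inherited, *radagul would pass through all of Hisho's changes:
Hisho: *radagul
  radagul → radagur   [unconditioned shift]
  radagur → redegur   [vowel merger]
  redegur (rule 3 does not apply)
  redegur (rule 4 does not apply)
  redegur → retegur   [unconditioned shift]
  giving Hisho retegur.
If borrowed from Mozilar 'radakul' after the early changes, it would undergo only the recent ones:
  rule 4 (degemination): no change (radakul)
  rule 5 (unconditioned shift): radakul → ratakul
  ⇒ as a loan: ratakul
Hisho 'retegur' matches the inherited outcome exactly, so it is an inherited cognate, not a loan.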